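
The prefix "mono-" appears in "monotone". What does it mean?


Prefix: mono-
Example: monotone (mono- + tone)
Meaning = one


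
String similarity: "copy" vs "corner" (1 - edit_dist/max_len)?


Word 1: "copy" (length 4)
Word 2: "corner" (length 6)
One optimal edit sequence:
  1. keep 'c'
  2. keep 'o'
  3. insert 'r'  (+1)
  4. insert 'n'  (+1)
  5. substitute 'p' -> 'e'  (+1)
  6. substitute 'y' -> 'r'  (+1)
Edit distance = 4
Max length = max(4, 6) = 6
Similarity = 1 - 4/6
= 0.3333


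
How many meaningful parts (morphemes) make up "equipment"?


Word: "equipment"
Morphemes: equip + -ment
Each morpheme carries meaning
= 2 morphemes


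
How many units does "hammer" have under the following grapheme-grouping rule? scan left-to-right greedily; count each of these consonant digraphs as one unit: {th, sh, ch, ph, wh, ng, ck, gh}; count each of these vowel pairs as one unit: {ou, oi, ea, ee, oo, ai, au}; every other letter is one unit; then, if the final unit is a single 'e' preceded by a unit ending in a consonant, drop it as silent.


Word: "hammer" (6 letters)
Left-to-right scan:
  (1) 'h' (letter)
  (2) 'a' (letter)
  (3) 'm' (letter)
  (4) 'm' (letter)
  (5) 'e' (letter)
  (6) 'r' (letter)
Units from scan: 6
Sound units = 6 units


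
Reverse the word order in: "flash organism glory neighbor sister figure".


Original: "flash organism glory neighbor sister figure"
Words (1..n): flash | organism | glory | neighbor | sister | figure
Reversed (n..1): figure | sister | neighbor | glory | organism | flash
Result = "figure sister neighbor glory organism flash"


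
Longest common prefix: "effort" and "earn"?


Word 1: "effort"
Word 2: "earn"
Comparing from start:
  Pos 0: 'e' == 'e'
  Pos 1: 'f' != 'a' (stop)
LCP = "e" (length 1)


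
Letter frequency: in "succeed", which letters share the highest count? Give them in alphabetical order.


Word: "succeed"
Letter counts:
  'c': 2
  'd': 1
  'e': 2
  's': 1
  'u': 1
Maximum count = 2
Most frequent = 'c', 'e' (2 times each)


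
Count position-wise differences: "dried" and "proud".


Comparing character by character (same length = 5):
  Pos 0: 'd' vs 'p' !=
  Pos 1: 'r' vs 'r' =
  Pos 2: 'i' vs 'o' !=
  Pos 3: 'e' vs 'u' !=
  Pos 4: 'd' vs 'd' =
Hamming distance = 3


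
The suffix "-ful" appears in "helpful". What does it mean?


Suffix: -ful
As in: helpful -> help + -ful
Meaning = full of


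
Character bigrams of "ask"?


Word: "ask" (length 3)
Number of bigrams = 3 - 2 + 1 = 2
  Position 0: "as"
  Position 1: "sk"
Bigrams = "as", "sk"


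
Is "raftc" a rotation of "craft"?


Word: "craft", Candidate: "raftc"
Method: check if candidate is substring of word+word
"craftcraft" contains "raftc"? Yes
Is rotation = Yes


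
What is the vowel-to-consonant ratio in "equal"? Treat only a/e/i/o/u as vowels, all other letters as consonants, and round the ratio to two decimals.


Word: "equal"
Vowels (a,e,i,o,u): 3
Consonants: 2
Ratio = 3/2
= 1.50


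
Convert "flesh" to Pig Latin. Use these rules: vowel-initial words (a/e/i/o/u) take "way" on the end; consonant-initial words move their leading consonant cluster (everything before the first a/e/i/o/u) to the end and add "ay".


Word: "flesh"
Starts with consonant(s) → move to end, add 'ay'
Consonant cluster: "fl"
Pig Latin = "eshflay"


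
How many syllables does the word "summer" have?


Word: "summer"
Syllable breakdown: sum / mer
Counting: 2 parts
= 2 syllables


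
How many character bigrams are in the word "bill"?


Word: "bill" (length 4)
Number of 2-grams = length - 2 + 1 = 4 - 2 + 1
= 3


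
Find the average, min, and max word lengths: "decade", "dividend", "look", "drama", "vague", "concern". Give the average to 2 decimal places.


Lengths: "decade"=6, "dividend"=8, "look"=4, "drama"=5, "vague"=5, "concern"=7
Sum = 35, Count = 6
Average = 35/6 = 5.83
= avg=5.83, min=4, max=8


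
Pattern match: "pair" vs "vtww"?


Pattern of "pair": [0, 1, 2, 3]
Pattern of "vtww": [0, 1, 2, 2]
Patterns do not match
Same pattern = No


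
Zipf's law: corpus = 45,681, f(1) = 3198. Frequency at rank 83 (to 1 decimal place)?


Zipf's law: f(r) = f(1) / r
f(1) = 3198
f(83) = 3198 / 83
= 38.5 occurrences


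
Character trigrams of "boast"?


Word: "boast" (length 5)
Number of trigrams = 5 - 3 + 1 = 3
  Position 0: "boa"
  Position 1: "oas"
  Position 2: "ast"
Trigrams = "boa", "oas", "ast"


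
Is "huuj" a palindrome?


Word: "huuj"
Reversed: "juuh"
Forward == Backward? huuj != juuh
Palindrome = No


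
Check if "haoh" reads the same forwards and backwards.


Word: "haoh"
Reversed: "hoah"
Forward == Backward? haoh != hoah
Palindrome = No


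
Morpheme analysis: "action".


Word: "action"
Morphemes: act | -ion
Each morpheme carries meaning
= 2 morphemes


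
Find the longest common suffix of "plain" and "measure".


Word 1: "plain"
Word 2: "measure"
Comparing from end:
  Pos -1: 'n' != 'e' (stop)
LCS = "" (length 0)


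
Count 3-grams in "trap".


Word: "trap" (length 4)
Number of 3-grams = length - 3 + 1 = 4 - 3 + 1
= 2


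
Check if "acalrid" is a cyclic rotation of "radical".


Word: "radical", Candidate: "acalrid"
Method: check if candidate is substring of word+word
"radicalradical" contains "acalrid"? No
Is rotation = No


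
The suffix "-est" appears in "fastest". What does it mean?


Suffix: -est
As in: fastest -> fast + -est
Meaning = most


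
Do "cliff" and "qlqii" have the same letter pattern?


Pattern of "cliff": [0, 1, 2, 3, 3]
Pattern of "qlqii": [0, 1, 0, 2, 2]
Patterns do not match
Same pattern = No


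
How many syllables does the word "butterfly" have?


Word: "butterfly"
Syllable breakdown: but | ter | fly
Counting: 3 parts
= 3 syllables


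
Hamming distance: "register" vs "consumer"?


Comparing character by character (same length = 8):
  Pos 0: 'r' vs 'c' !=
  Pos 1: 'e' vs 'o' !=
  Pos 2: 'g' vs 'n' !=
  Pos 3: 'i' vs 's' !=
  Pos 4: 's' vs 'u' !=
  Pos 5: 't' vs 'm' !=
  Pos 6: 'e' vs 'e' =
  Pos 7: 'r' vs 'r' =
Hamming distance = 6


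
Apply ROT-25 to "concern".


Word: "concern"
Shift: 25
Each letter → (letter + shift) mod 26:
  'c' (2) + 25 = 1 → 'b'
  'o' (14) + 25 = 13 → 'n'
  'n' (13) + 25 = 12 → 'm'
  'c' (2) + 25 = 1 → 'b'
  'e' (4) + 25 = 3 → 'd'
  'r' (17) + 25 = 16 → 'q'
  'n' (13) + 25 = 12 → 'm'
Result = "bnmbdqm"


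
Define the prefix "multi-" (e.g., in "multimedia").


Prefix: multi-
Example: multimedia = multi- + media
Meaning = many


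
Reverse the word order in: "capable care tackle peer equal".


Original: "capable care tackle peer equal"
Words (1..n): capable | care | tackle | peer | equal
Reversed (n..1): equal | peer | tackle | care | capable
Result = "equal peer tackle care capable"


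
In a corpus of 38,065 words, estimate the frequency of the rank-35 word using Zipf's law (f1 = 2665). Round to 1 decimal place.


Zipf's law: f(r) = f(1) / r
f(1) = 2665
f(35) = 2665 / 35
= 76.1 occurrences


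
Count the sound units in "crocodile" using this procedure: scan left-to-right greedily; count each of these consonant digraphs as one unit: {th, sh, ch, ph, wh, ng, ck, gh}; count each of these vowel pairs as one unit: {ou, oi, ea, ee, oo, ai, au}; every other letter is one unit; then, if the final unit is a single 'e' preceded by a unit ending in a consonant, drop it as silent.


Word: "crocodile" (9 letters)
Left-to-right scan:
  (1) 'c' (letter)
  (2) 'r' (letter)
  (3) 'o' (letter)
  (4) 'c' (letter)
  (5) 'o' (letter)
  (6) 'd' (letter)
  (7) 'i' (letter)
  (8) 'l' (letter)
  (9) 'e' (letter)
Units from scan: 9
Final unit is 'e' after a consonant -> drop as silent (-1)
Sound units = 8 units


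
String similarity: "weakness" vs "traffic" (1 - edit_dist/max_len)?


Word 1: "weakness" (length 8)
Word 2: "traffic" (length 7)
One optimal edit sequence:
  1. substitute 'w' -> 't'  (+1)
  2. substitute 'e' -> 'r'  (+1)
  3. keep 'a'
  4. delete 'k'  (+1)
  5. substitute 'n' -> 'f'  (+1)
  6. substitute 'e' -> 'f'  (+1)
  7. substitute 's' -> 'i'  (+1)
  8. substitute 's' -> 'c'  (+1)
Edit distance = 7
Max length = max(8, 7) = 8
Similarity = 1 - 7/8
= 0.1250


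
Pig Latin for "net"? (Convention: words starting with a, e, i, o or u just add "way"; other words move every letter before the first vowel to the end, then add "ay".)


Word: "net"
Starts with consonant(s) → move to end, add 'ay'
Consonant cluster: "n"
Pig Latin = "etnay"


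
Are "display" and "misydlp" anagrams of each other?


Word 1: "display" → sorted: adilpsy
Word 2: "misydlp" → sorted: dilmpsy
Same letters? adilpsy != dilmpsy
Anagram = No


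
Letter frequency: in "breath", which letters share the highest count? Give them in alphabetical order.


Word: "breath"
Letter counts:
  'a': 1
  'b': 1
  'e': 1
  'h': 1
  'r': 1
  't': 1
Maximum count = 1
Most frequent = 'a', 'b', 'e', 'h', 'r', 't' (1 time each)


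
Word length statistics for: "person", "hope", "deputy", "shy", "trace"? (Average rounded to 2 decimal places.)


Lengths: "person"=6, "hope"=4, "deputy"=6, "shy"=3, "trace"=5
Sum = 24, Count = 5
Average = 24/5 = 4.80
= avg=4.80, min=3, max=6


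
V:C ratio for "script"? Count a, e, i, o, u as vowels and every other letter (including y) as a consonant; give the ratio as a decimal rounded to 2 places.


Word: "script"
Vowels (a,e,i,o,u): 1
Consonants: 5
Ratio = 1/5
= 0.20


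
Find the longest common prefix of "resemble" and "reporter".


Word 1: "resemble"
Word 2: "reporter"
Comparing from start:
  Pos 0: 'r' == 'r'
  Pos 1: 'e' == 'e'
  Pos 2: 's' != 'p' (stop)
LCP = "re" (length 2)


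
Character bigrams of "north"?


Word: "north" (length 5)
Number of bigrams = 5 - 2 + 1 = 4
  Position 0: "no"
  Position 1: "or"
  Position 2: "rt"
  Position 3: "th"
Bigrams = "no", "or", "rt", "th"


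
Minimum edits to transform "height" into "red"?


Word 1: "height" (length 6)
Word 2: "red" (length 3)
One optimal edit sequence (insert/delete/substitute each cost 1):
  1. substitute 'h' -> 'r'  (+1)
  2. keep 'e'
  3. delete 'i'  (+1)
  4. delete 'g'  (+1)
  5. delete 'h'  (+1)
  6. substitute 't' -> 'd'  (+1)
Total edit operations: 5
Edit distance = 5


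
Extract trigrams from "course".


Word: "course" (length 6)
Number of trigrams = 6 - 3 + 1 = 4
  Position 0: "cou"
  Position 1: "our"
  Position 2: "urs"
  Position 3: "rse"
Trigrams = "cou", "our", "urs", "rse"


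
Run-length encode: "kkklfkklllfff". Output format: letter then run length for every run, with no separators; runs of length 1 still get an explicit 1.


String: "kkklfkklllfff"
Scanning for consecutive runs:
  'k' x 3
  'l' x 1
  'f' x 1
  'k' x 2
  'l' x 3
  'f' x 3
RLE = "k3l1f1k2l3f3"


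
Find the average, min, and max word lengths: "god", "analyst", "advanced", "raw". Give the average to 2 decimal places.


Lengths: "god"=3, "analyst"=7, "advanced"=8, "raw"=3
Sum = 21, Count = 4
Average = 21/4 = 5.25
= avg=5.25, min=3, max=8


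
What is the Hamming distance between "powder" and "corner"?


Comparing character by character (same length = 6):
  Pos 0: 'p' vs 'c' !=
  Pos 1: 'o' vs 'o' =
  Pos 2: 'w' vs 'r' !=
  Pos 3: 'd' vs 'n' !=
  Pos 4: 'e' vs 'e' =
  Pos 5: 'r' vs 'r' =
Hamming distance = 3


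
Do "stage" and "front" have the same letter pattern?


Pattern of "stage": [0, 1, 2, 3, 4]
Pattern of "front": [0, 1, 2, 3, 4]
Patterns match
Same pattern = Yes


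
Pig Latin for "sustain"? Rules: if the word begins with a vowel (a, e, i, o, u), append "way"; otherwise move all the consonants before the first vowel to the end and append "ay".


Word: "sustain"
Starts with consonant(s) → move to end, add 'ay'
Consonant cluster: "s"
Pig Latin = "ustainsay"


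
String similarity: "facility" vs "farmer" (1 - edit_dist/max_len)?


Word 1: "facility" (length 8)
Word 2: "farmer" (length 6)
One optimal edit sequence:
  1. keep 'f'
  2. keep 'a'
  3. delete 'c'  (+1)
  4. delete 'i'  (+1)
  5. substitute 'l' -> 'r'  (+1)
  6. substitute 'i' -> 'm'  (+1)
  7. substitute 't' -> 'e'  (+1)
  8. substitute 'y' -> 'r'  (+1)
Edit distance = 6
Max length = max(8, 6) = 8
Similarity = 1 - 6/8
= 0.2500


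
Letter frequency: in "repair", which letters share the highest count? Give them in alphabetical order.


Word: "repair"
Letter counts:
  'a': 1
  'e': 1
  'i': 1
  'p': 1
  'r': 2
Maximum count = 2
Most frequent = 'r' (2 times each)


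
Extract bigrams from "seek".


Word: "seek" (length 4)
Number of bigrams = 4 - 2 + 1 = 3
  Position 0: "se"
  Position 1: "ee"
  Position 2: "ek"
Bigrams = "se", "ee", "ek"


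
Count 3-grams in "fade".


Word: "fade" (length 4)
Number of 3-grams = length - 3 + 1 = 4 - 3 + 1
= 2


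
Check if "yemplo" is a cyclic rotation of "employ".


Word: "employ", Candidate: "yemplo"
Method: check if candidate is substring of word+word
"employemploy" contains "yemplo"? Yes
Is rotation = Yes


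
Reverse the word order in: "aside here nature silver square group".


Original: "aside here nature silver square group"
Words (1..n): aside | here | nature | silver | square | group
Reversed (n..1): group | square | silver | nature | here | aside
Result = "group square silver nature here aside"


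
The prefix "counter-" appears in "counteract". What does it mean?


Prefix: counter-
Example: counteract (counter- + act)
Meaning = against / opposite


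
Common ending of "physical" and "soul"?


Word 1: "physical"
Word 2: "soul"
Comparing from end:
  Pos -1: 'l' == 'l'
  Pos -2: 'a' != 'u' (stop)
LCS = "l" (length 1)


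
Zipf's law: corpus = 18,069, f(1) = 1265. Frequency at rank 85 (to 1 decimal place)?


Zipf's law: f(r) = f(1) / r
f(1) = 1265
f(85) = 1265 / 85
= 14.9 occurrences


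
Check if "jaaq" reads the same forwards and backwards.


Word: "jaaq"
Reversed: "qaaj"
Forward == Backward? jaaq != qaaj
Palindrome = No


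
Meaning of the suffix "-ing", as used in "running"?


Suffix: -ing
As in: running -> run + -ing, with a spelling change
Meaning = present participle


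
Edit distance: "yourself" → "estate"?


Word 1: "yourself" (length 8)
Word 2: "estate" (length 6)
One optimal edit sequence (insert/delete/substitute each cost 1):
  1. substitute 'y' -> 'e'  (+1)
  2. substitute 'o' -> 's'  (+1)
  3. substitute 'u' -> 't'  (+1)
  4. substitute 'r' -> 'a'  (+1)
  5. substitute 's' -> 't'  (+1)
  6. keep 'e'
  7. delete 'l'  (+1)
  8. delete 'f'  (+1)
Total edit operations: 7
Edit distance = 7


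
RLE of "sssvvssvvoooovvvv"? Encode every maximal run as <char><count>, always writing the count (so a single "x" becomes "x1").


String: "sssvvssvvoooovvvv"
Scanning for consecutive runs:
  's' x 3
  'v' x 2
  's' x 2
  'v' x 2
  'o' x 4
  'v' x 4
RLE = "s3v2s2v2o4v4"


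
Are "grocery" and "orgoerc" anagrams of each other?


Word 1: "grocery" → sorted: cegorry
Word 2: "orgoerc" → sorted: cegoorr
Same letters? cegorry != cegoorr
Anagram = No


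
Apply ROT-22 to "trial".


Word: "trial"
Shift: 22
Each letter → (letter + shift) mod 26:
  't' (19) + 22 = 15 → 'p'
  'r' (17) + 22 = 13 → 'n'
  'i' (8) + 22 = 4 → 'e'
  'a' (0) + 22 = 22 → 'w'
  'l' (11) + 22 = 7 → 'h'
Result = "pnewh"


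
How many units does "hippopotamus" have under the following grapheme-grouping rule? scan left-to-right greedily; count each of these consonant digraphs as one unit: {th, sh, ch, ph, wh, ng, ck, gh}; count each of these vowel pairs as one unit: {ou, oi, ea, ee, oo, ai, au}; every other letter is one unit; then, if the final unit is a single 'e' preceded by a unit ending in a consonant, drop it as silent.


Word: "hippopotamus" (12 letters)
Left-to-right scan:
  (1) 'h' (letter)
  (2) 'i' (letter)
  (3) 'p' (letter)
  (4) 'p' (letter)
  (5) 'o' (letter)
  (6) 'p' (letter)
  (7) 'o' (letter)
  (8) 't' (letter)
  (9) 'a' (letter)
  (10) 'm' (letter)
  (11) 'u' (letter)
  (12) 's' (letter)
Units from scan: 12
Sound units = 12 units


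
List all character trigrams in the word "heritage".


Word: "heritage" (length 8)
Number of trigrams = 8 - 3 + 1 = 6
  Position 0: "her"
  Position 1: "eri"
  Position 2: "rit"
  Position 3: "ita"
  Position 4: "tag"
  Position 5: "age"
Trigrams = "her", "eri", "rit", "ita", "tag", "age"


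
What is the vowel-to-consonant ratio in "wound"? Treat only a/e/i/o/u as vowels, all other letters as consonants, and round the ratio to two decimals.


Word: "wound"
Vowels (a,e,i,o,u): 2
Consonants: 3
Ratio = 2/3
= 0.67


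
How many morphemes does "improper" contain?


Word: "improper"
Morphemes: im- / proper
Each morpheme carries meaning
= 2 morphemes


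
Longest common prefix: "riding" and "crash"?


Word 1: "riding"
Word 2: "crash"
Comparing from start:
  Pos 0: 'r' != 'c' (stop)
LCP = "" (length 0)


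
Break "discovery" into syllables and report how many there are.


Word: "discovery"
Syllable breakdown: dis | cov | er | y
Counting: 4 parts
= 4 syllables


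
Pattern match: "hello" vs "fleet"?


Pattern of "hello": [0, 1, 2, 2, 3]
Pattern of "fleet": [0, 1, 2, 2, 3]
Patterns match
Same pattern = Yes


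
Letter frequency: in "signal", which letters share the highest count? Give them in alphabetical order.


Word: "signal"
Letter counts:
  'a': 1
  'g': 1
  'i': 1
  'l': 1
  'n': 1
  's': 1
Maximum count = 1
Most frequent = 'a', 'g', 'i', 'l', 'n', 's' (1 time each)


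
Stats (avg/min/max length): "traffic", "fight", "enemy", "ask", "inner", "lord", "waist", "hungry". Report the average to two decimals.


Lengths: "traffic"=7, "fight"=5, "enemy"=5, "ask"=3, "inner"=5, "lord"=4, "waist"=5, "hungry"=6
Sum = 40, Count = 8
Average = 40/8 = 5.00
= avg=5.00, min=3, max=7


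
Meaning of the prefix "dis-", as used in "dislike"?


Prefix: dis-
As in: dislike -> dis- + like
Meaning = not / opposite


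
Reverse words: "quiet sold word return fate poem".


Original: "quiet sold word return fate poem"
Words (1..n): quiet | sold | word | return | fate | poem
Reversed (n..1): poem | fate | return | word | sold | quiet
Result = "poem fate return word sold quiet"


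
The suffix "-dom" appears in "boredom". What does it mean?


Suffix: -dom
Example: boredom (bore + -dom)
Meaning = state / realm


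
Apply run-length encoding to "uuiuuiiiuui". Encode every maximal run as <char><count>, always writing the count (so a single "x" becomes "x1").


String: "uuiuuiiiuui"
Scanning for consecutive runs:
  'u' x 2
  'i' x 1
  'u' x 2
  'i' x 3
  'u' x 2
  'i' x 1
RLE = "u2i1u2i3u2i1"


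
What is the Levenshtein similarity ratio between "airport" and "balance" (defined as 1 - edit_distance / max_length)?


Word 1: "airport" (length 7)
Word 2: "balance" (length 7)
One optimal edit sequence:
  1. substitute 'a' -> 'b'  (+1)
  2. substitute 'i' -> 'a'  (+1)
  3. substitute 'r' -> 'l'  (+1)
  4. substitute 'p' -> 'a'  (+1)
  5. substitute 'o' -> 'n'  (+1)
  6. substitute 'r' -> 'c'  (+1)
  7. substitute 't' -> 'e'  (+1)
Edit distance = 7
Max length = max(7, 7) = 7
Similarity = 1 - 7/7
= 0.0000


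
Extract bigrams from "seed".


Word: "seed" (length 4)
Number of bigrams = 4 - 2 + 1 = 3
  Position 0: "se"
  Position 1: "ee"
  Position 2: "ed"
Bigrams = "se", "ee", "ed"


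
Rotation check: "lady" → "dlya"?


Word: "lady", Candidate: "dlya"
Method: check if candidate is substring of word+word
"ladylady" contains "dlya"? No
Is rotation = No


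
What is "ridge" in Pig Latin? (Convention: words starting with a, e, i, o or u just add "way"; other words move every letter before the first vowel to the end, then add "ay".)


Word: "ridge"
Starts with consonant(s) → move to end, add 'ay'
Consonant cluster: "r"
Pig Latin = "idgeray"


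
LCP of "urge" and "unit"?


Word 1: "urge"
Word 2: "unit"
Comparing from start:
  Pos 0: 'u' == 'u'
  Pos 1: 'r' != 'n' (stop)
LCP = "u" (length 1)


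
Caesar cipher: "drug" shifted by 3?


Word: "drug"
Shift: 3
Each letter → (letter + shift) mod 26:
  'd' (3) + 3 = 6 → 'g'
  'r' (17) + 3 = 20 → 'u'
  'u' (20) + 3 = 23 → 'x'
  'g' (6) + 3 = 9 → 'j'
Result = "guxj"


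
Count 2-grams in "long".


Word: "long" (length 4)
Number of 2-grams = length - 2 + 1 = 4 - 2 + 1
= 3


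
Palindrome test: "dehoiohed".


Word: "dehoiohed"
Reversed: "dehoiohed"
Forward == Backward? dehoiohed == dehoiohed
Palindrome = Yes


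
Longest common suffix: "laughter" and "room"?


Word 1: "laughter"
Word 2: "room"
Comparing from end:
  Pos -1: 'r' != 'm' (stop)
LCS = "" (length 0)


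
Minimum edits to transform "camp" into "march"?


Word 1: "camp" (length 4)
Word 2: "march" (length 5)
One optimal edit sequence (insert/delete/substitute each cost 1):
  1. substitute 'c' -> 'm'  (+1)
  2. keep 'a'
  3. insert 'r'  (+1)
  4. substitute 'm' -> 'c'  (+1)
  5. substitute 'p' -> 'h'  (+1)
Total edit operations: 4
Edit distance = 4


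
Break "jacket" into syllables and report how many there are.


Word: "jacket"
Syllable breakdown: jack · et
Counting: 2 parts
= 2 syllables


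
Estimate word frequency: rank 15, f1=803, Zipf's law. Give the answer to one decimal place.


Zipf's law: f(r) = f(1) / r
f(1) = 803
f(15) = 803 / 15
= 53.5 occurrences


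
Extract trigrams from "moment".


Word: "moment" (length 6)
Number of trigrams = 6 - 3 + 1 = 4
  Position 0: "mom"
  Position 1: "ome"
  Position 2: "men"
  Position 3: "ent"
Trigrams = "mom", "ome", "men", "ent"


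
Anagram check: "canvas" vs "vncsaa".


Word 1: "canvas" → sorted: aacnsv
Word 2: "vncsaa" → sorted: aacnsv
Same letters? aacnsv == aacnsv
Anagram = Yes


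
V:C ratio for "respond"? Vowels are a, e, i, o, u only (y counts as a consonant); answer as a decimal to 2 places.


Word: "respond"
Vowels (a,e,i,o,u): 2
Consonants: 5
Ratio = 2/5
= 0.40


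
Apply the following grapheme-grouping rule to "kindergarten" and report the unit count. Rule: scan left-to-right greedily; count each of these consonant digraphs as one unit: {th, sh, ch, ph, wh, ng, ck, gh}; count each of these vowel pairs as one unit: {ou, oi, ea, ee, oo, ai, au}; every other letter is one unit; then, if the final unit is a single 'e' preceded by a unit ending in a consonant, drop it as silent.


Word: "kindergarten" (12 letters)
Left-to-right scan:
  [1] 'k' (letter)
  [2] 'i' (letter)
  [3] 'n' (letter)
  [4] 'd' (letter)
  [5] 'e' (letter)
  [6] 'r' (letter)
  [7] 'g' (letter)
  [8] 'a' (letter)
  [9] 'r' (letter)
  [10] 't' (letter)
  [11] 'e' (letter)
  [12] 'n' (letter)
Units from scan: 12
Sound units = 12 units


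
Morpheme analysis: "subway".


Word: "subway"
Morphemes: sub- + way
Each morpheme carries meaning
= 2 morphemes


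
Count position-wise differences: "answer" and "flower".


Comparing character by character (same length = 6):
  Pos 0: 'a' vs 'f' !=
  Pos 1: 'n' vs 'l' !=
  Pos 2: 's' vs 'o' !=
  Pos 3: 'w' vs 'w' =
  Pos 4: 'e' vs 'e' =
  Pos 5: 'r' vs 'r' =
Hamming distance = 3


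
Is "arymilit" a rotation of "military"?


Word: "military", Candidate: "arymilit"
Method: check if candidate is substring of word+word
"militarymilitary" contains "arymilit"? Yes
Is rotation = Yes


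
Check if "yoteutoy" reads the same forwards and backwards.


Word: "yoteutoy"
Reversed: "yotuetoy"
Forward == Backward? yoteutoy != yotuetoy
Palindrome = No


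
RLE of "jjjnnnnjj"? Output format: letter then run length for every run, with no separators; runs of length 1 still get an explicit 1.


String: "jjjnnnnjj"
Scanning for consecutive runs:
  'j' x 3
  'n' x 4
  'j' x 2
RLE = "j3n4j2"


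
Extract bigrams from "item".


Word: "item" (length 4)
Number of bigrams = 4 - 2 + 1 = 3
  Position 0: "it"
  Position 1: "te"
  Position 2: "em"
Bigrams = "it", "te", "em"


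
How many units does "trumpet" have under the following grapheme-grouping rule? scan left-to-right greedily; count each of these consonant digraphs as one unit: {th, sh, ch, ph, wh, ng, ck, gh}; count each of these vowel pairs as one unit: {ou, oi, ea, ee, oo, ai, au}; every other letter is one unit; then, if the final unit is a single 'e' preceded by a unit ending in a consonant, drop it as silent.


Word: "trumpet" (7 letters)
Left-to-right scan:
  [1] 't' (letter)
  [2] 'r' (letter)
  [3] 'u' (letter)
  [4] 'm' (letter)
  [5] 'p' (letter)
  [6] 'e' (letter)
  [7] 't' (letter)
Units from scan: 7
Sound units = 7 units


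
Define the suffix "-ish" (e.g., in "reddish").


Suffix: -ish
Example: reddish (red + -ish, with a spelling change)
Meaning = somewhat / having the qualities of


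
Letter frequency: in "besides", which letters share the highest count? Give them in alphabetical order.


Word: "besides"
Letter counts:
  'b': 1
  'd': 1
  'e': 2
  'i': 1
  's': 2
Maximum count = 2
Most frequent = 'e', 's' (2 times each)


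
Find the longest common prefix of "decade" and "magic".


Word 1: "decade"
Word 2: "magic"
Comparing from start:
  Pos 0: 'd' != 'm' (stop)
LCP = "" (length 0)


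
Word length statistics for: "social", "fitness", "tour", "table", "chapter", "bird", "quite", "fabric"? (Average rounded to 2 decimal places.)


Lengths: "social"=6, "fitness"=7, "tour"=4, "table"=5, "chapter"=7, "bird"=4, "quite"=5, "fabric"=6
Sum = 44, Count = 8
Average = 44/8 = 5.50
= avg=5.50, min=4, max=7


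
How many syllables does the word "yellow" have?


Word: "yellow"
Syllable breakdown: yel · low
Counting: 2 parts
= 2 syllables


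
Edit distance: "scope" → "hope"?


Word 1: "scope" (length 5)
Word 2: "hope" (length 4)
One optimal edit sequence (insert/delete/substitute each cost 1):
  1. delete 's'  (+1)
  2. substitute 'c' -> 'h'  (+1)
  3. keep 'o'
  4. keep 'p'
  5. keep 'e'
Total edit operations: 2
Edit distance = 2


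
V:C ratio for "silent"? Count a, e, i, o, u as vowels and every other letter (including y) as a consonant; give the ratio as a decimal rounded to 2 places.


Word: "silent"
Vowels (a,e,i,o,u): 2
Consonants: 4
Ratio = 2/4
= 0.50


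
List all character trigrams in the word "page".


Word: "page" (length 4)
Number of trigrams = 4 - 3 + 1 = 2
  Position 0: "pag"
  Position 1: "age"
Trigrams = "pag", "age"


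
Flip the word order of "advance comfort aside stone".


Original: "advance comfort aside stone"
Words (1..n): advance | comfort | aside | stone
Reversed (n..1): stone | aside | comfort | advance
Result = "stone aside comfort advance"


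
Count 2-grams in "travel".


Word: "travel" (length 6)
Number of 2-grams = length - 2 + 1 = 6 - 2 + 1
= 5


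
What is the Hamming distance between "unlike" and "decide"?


Comparing character by character (same length = 6):
  Pos 0: 'u' vs 'd' !=
  Pos 1: 'n' vs 'e' !=
  Pos 2: 'l' vs 'c' !=
  Pos 3: 'i' vs 'i' =
  Pos 4: 'k' vs 'd' !=
  Pos 5: 'e' vs 'e' =
Hamming distance = 4


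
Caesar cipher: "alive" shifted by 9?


Word: "alive"
Shift: 9
Each letter → (letter + shift) mod 26:
  'a' (0) + 9 = 9 → 'j'
  'l' (11) + 9 = 20 → 'u'
  'i' (8) + 9 = 17 → 'r'
  'v' (21) + 9 = 4 → 'e'
  'e' (4) + 9 = 13 → 'n'
Result = "juren"


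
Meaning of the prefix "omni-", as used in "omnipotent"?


Prefix: omni-
Example: omnipotent = omni- + potent
Meaning = all


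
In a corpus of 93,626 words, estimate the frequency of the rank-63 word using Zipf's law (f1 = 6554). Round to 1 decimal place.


Zipf's law: f(r) = f(1) / r
f(1) = 6554
f(63) = 6554 / 63
= 104.0 occurrences


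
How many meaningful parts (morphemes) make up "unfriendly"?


Word: "unfriendly"
Morphemes: un- | friend | -ly
Each morpheme carries meaning
= 3 morphemes


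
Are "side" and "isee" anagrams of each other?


Word 1: "side" → sorted: deis
Word 2: "isee" → sorted: eeis
Same letters? deis != eeis
Anagram = No


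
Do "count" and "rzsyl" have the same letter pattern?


Pattern of "count": [0, 1, 2, 3, 4]
Pattern of "rzsyl": [0, 1, 2, 3, 4]
Patterns match
Same pattern = Yes


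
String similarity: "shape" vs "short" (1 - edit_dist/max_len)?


Word 1: "shape" (length 5)
Word 2: "short" (length 5)
One optimal edit sequence:
  1. keep 's'
  2. keep 'h'
  3. substitute 'a' -> 'o'  (+1)
  4. substitute 'p' -> 'r'  (+1)
  5. substitute 'e' -> 't'  (+1)
Edit distance = 3
Max length = max(5, 5) = 5
Similarity = 1 - 3/5
= 0.4000


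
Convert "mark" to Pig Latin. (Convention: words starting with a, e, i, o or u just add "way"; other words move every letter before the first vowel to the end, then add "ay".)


Word: "mark"
Starts with consonant(s) → move to end, add 'ay'
Consonant cluster: "m"
Pig Latin = "arkmay"


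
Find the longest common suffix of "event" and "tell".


Word 1: "event"
Word 2: "tell"
Comparing from end:
  Pos -1: 't' != 'l' (stop)
LCS = "" (length 0)


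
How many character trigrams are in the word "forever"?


Word: "forever" (length 7)
Number of 3-grams = length - 3 + 1 = 7 - 3 + 1
= 5


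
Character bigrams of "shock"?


Word: "shock" (length 5)
Number of bigrams = 5 - 2 + 1 = 4
  Position 0: "sh"
  Position 1: "ho"
  Position 2: "oc"
  Position 3: "ck"
Bigrams = "sh", "ho", "oc", "ck"


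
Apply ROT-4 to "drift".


Word: "drift"
Shift: 4
Each letter → (letter + shift) mod 26:
  'd' (3) + 4 = 7 → 'h'
  'r' (17) + 4 = 21 → 'v'
  'i' (8) + 4 = 12 → 'm'
  'f' (5) + 4 = 9 → 'j'
  't' (19) + 4 = 23 → 'x'
Result = "hvmjx"


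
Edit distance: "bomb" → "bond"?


Word 1: "bomb" (length 4)
Word 2: "bond" (length 4)
One optimal edit sequence (insert/delete/substitute each cost 1):
  1. keep 'b'
  2. keep 'o'
  3. substitute 'm' -> 'n'  (+1)
  4. substitute 'b' -> 'd'  (+1)
Total edit operations: 2
Edit distance = 2


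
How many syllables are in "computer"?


Word: "computer"
Syllable breakdown: com | pu | ter
Counting: 3 parts
= 3 syllables


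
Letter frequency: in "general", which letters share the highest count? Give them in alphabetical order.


Word: "general"
Letter counts:
  'a': 1
  'e': 2
  'g': 1
  'l': 1
  'n': 1
  'r': 1
Maximum count = 2
Most frequent = 'e' (2 times each)


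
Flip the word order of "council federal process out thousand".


Original: "council federal process out thousand"
Words (1..n): council | federal | process | out | thousand
Reversed (n..1): thousand | out | process | federal | council
Result = "thousand out process federal council"


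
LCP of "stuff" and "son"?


Word 1: "stuff"
Word 2: "son"
Comparing from start:
  Pos 0: 's' == 's'
  Pos 1: 't' != 'o' (stop)
LCP = "s" (length 1)


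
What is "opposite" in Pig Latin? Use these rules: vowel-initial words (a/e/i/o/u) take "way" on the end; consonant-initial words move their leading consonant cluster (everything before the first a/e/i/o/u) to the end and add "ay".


Word: "opposite"
Starts with vowel → add 'way'
Pig Latin = "oppositeway"


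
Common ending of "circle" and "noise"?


Word 1: "circle"
Word 2: "noise"
Comparing from end:
  Pos -1: 'e' == 'e'
  Pos -2: 'l' != 's' (stop)
LCS = "e" (length 1)


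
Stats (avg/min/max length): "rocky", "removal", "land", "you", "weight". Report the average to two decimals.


Lengths: "rocky"=5, "removal"=7, "land"=4, "you"=3, "weight"=6
Sum = 25, Count = 5
Average = 25/5 = 5.00
= avg=5.00, min=3, max=7


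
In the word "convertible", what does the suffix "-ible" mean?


Suffix: -ible
As in: convertible -> convert + -ible
Meaning = capable of


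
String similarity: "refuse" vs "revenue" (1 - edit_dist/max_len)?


Word 1: "refuse" (length 6)
Word 2: "revenue" (length 7)
One optimal edit sequence:
  1. keep 'r'
  2. keep 'e'
  3. insert 'v'  (+1)
  4. substitute 'f' -> 'e'  (+1)
  5. substitute 'u' -> 'n'  (+1)
  6. substitute 's' -> 'u'  (+1)
  7. keep 'e'
Edit distance = 4
Max length = max(6, 7) = 7
Similarity = 1 - 4/7
= 0.4286


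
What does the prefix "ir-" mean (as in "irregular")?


Prefix: ir-
Example: irregular (ir- + regular)
Meaning = not


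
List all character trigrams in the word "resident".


Word: "resident" (length 8)
Number of trigrams = 8 - 3 + 1 = 6
  Position 0: "res"
  Position 1: "esi"
  Position 2: "sid"
  Position 3: "ide"
  Position 4: "den"
  Position 5: "ent"
Trigrams = "res", "esi", "sid", "ide", "den", "ent"


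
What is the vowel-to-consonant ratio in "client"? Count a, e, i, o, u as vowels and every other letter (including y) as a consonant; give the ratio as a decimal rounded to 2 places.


Word: "client"
Vowels (a,e,i,o,u): 2
Consonants: 4
Ratio = 2/4
= 0.50


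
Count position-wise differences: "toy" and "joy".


Comparing character by character (same length = 3):
  Pos 0: 't' vs 'j' !=
  Pos 1: 'o' vs 'o' =
  Pos 2: 'y' vs 'y' =
Hamming distance = 1


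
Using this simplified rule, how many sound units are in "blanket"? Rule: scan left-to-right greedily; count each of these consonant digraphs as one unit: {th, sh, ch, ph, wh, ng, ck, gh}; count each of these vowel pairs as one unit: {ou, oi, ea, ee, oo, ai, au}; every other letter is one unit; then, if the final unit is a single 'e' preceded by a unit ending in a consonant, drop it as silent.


Word: "blanket" (7 letters)
Left-to-right scan:
  (1) 'b' (letter)
  (2) 'l' (letter)
  (3) 'a' (letter)
  (4) 'n' (letter)
  (5) 'k' (letter)
  (6) 'e' (letter)
  (7) 't' (letter)
Units from scan: 7
Sound units = 7 units


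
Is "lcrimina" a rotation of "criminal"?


Word: "criminal", Candidate: "lcrimina"
Method: check if candidate is substring of word+word
"criminalcriminal" contains "lcrimina"? Yes
Is rotation = Yes


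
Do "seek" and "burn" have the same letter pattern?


Pattern of "seek": [0, 1, 1, 2]
Pattern of "burn": [0, 1, 2, 3]
Patterns do not match
Same pattern = No


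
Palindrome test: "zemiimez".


Word: "zemiimez"
Reversed: "zemiimez"
Forward == Backward? zemiimez == zemiimez
Palindrome = Yes


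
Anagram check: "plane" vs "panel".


Word 1: "plane" → sorted: aelnp
Word 2: "panel" → sorted: aelnp
Same letters? aelnp == aelnp
Anagram = Yes


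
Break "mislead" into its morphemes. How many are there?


Word: "mislead"
Morphemes: mis- / lead
Each morpheme carries meaning
= 2 morphemes


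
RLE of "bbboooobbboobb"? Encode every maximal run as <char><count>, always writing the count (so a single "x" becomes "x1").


String: "bbboooobbboobb"
Scanning for consecutive runs:
  'b' x 3
  'o' x 4
  'b' x 3
  'o' x 2
  'b' x 2
RLE = "b3o4b3o2b2"


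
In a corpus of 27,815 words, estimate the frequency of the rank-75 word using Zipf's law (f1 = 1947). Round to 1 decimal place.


Zipf's law: f(r) = f(1) / r
f(1) = 1947
f(75) = 1947 / 75
= 26.0 occurrences


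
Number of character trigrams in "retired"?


Word: "retired" (length 7)
Number of 3-grams = length - 3 + 1 = 7 - 3 + 1
= 5


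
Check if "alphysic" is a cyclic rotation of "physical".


Word: "physical", Candidate: "alphysic"
Method: check if candidate is substring of word+word
"physicalphysical" contains "alphysic"? Yes
Is rotation = Yes


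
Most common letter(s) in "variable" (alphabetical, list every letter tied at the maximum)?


Word: "variable"
Letter counts:
  'a': 2
  'b': 1
  'e': 1
  'i': 1
  'l': 1
  'r': 1
  'v': 1
Maximum count = 2
Most frequent = 'a' (2 times each)


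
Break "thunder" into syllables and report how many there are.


Word: "thunder"
Syllable breakdown: thun / der
Counting: 2 parts
= 2 syllables


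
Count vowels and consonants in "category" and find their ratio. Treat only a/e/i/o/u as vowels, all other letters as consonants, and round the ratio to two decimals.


Word: "category"
Vowels (a,e,i,o,u): 3
Consonants: 5
Ratio = 3/5
= 0.60


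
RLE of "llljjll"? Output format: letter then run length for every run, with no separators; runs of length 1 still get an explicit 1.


String: "llljjll"
Scanning for consecutive runs:
  'l' x 3
  'j' x 2
  'l' x 2
RLE = "l3j2l2"


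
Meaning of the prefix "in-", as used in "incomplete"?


Prefix: in-
Example: incomplete (in- + complete)
Meaning = not / into


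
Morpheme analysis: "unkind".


Word: "unkind"
Morphemes: un- | kind
Each morpheme carries meaning
= 2 morphemes


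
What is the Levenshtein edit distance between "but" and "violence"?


Word 1: "but" (length 3)
Word 2: "violence" (length 8)
One optimal edit sequence (insert/delete/substitute each cost 1):
  1. insert 'v'  (+1)
  2. insert 'i'  (+1)
  3. insert 'o'  (+1)
  4. insert 'l'  (+1)
  5. insert 'e'  (+1)
  6. substitute 'b' -> 'n'  (+1)
  7. substitute 'u' -> 'c'  (+1)
  8. substitute 't' -> 'e'  (+1)
Total edit operations: 8
Edit distance = 8


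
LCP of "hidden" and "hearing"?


Word 1: "hidden"
Word 2: "hearing"
Comparing from start:
  Pos 0: 'h' == 'h'
  Pos 1: 'i' != 'e' (stop)
LCP = "h" (length 1)


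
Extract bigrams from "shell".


Word: "shell" (length 5)
Number of bigrams = 5 - 2 + 1 = 4
  Position 0: "sh"
  Position 1: "he"
  Position 2: "el"
  Position 3: "ll"
Bigrams = "sh", "he", "el", "ll"


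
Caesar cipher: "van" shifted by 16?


Word: "van"
Shift: 16
Each letter → (letter + shift) mod 26:
  'v' (21) + 16 = 11 → 'l'
  'a' (0) + 16 = 16 → 'q'
  'n' (13) + 16 = 3 → 'd'
Result = "lqd"


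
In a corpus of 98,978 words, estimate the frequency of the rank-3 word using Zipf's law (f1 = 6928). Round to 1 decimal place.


Zipf's law: f(r) = f(1) / r
f(1) = 6928
f(3) = 6928 / 3
= 2309.3 occurrences


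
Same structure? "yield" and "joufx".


Pattern of "yield": [0, 1, 2, 3, 4]
Pattern of "joufx": [0, 1, 2, 3, 4]
Patterns match
Same pattern = Yes


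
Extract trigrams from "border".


Word: "border" (length 6)
Number of trigrams = 6 - 3 + 1 = 4
  Position 0: "bor"
  Position 1: "ord"
  Position 2: "rde"
  Position 3: "der"
Trigrams = "bor", "ord", "rde", "der"


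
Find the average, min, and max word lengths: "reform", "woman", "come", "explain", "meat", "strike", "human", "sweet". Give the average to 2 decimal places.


Lengths: "reform"=6, "woman"=5, "come"=4, "explain"=7, "meat"=4, "strike"=6, "human"=5, "sweet"=5
Sum = 42, Count = 8
Average = 42/8 = 5.25
= avg=5.25, min=4, max=7


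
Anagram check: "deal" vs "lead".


Word 1: "deal" → sorted: adel
Word 2: "lead" → sorted: adel
Same letters? adel == adel
Anagram = Yes


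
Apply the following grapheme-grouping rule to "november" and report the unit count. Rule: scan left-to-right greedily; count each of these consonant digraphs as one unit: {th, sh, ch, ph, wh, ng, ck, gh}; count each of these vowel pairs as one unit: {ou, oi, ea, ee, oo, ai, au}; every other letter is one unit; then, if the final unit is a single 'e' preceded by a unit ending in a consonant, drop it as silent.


Word: "november" (8 letters)
Left-to-right scan:
  [1] 'n' (letter)
  [2] 'o' (letter)
  [3] 'v' (letter)
  [4] 'e' (letter)
  [5] 'm' (letter)
  [6] 'b' (letter)
  [7] 'e' (letter)
  [8] 'r' (letter)
Units from scan: 8
Sound units = 8 units


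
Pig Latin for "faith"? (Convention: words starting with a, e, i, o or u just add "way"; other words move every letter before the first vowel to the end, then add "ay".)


Word: "faith"
Starts with consonant(s) → move to end, add 'ay'
Consonant cluster: "f"
Pig Latin = "aithfay"


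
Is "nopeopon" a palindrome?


Word: "nopeopon"
Reversed: "nopoepon"
Forward == Backward? nopeopon != nopoepon
Palindrome = No


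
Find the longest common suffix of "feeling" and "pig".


Word 1: "feeling"
Word 2: "pig"
Comparing from end:
  Pos -1: 'g' == 'g'
  Pos -2: 'n' != 'i' (stop)
LCS = "g" (length 1)


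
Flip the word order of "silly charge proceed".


Original: "silly charge proceed"
Words (1..n): silly | charge | proceed
Reversed (n..1): proceed | charge | silly
Result = "proceed charge silly"
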